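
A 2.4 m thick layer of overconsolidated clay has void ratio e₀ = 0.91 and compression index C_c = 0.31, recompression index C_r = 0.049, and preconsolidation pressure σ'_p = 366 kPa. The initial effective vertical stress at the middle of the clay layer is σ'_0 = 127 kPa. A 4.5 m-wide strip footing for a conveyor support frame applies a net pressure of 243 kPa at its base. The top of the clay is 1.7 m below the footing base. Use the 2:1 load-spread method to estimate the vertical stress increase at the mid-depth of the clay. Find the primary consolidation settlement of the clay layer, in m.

S_c ≈ 0.0206 m

Mid-depth of clay below the footing base: z = 1.7 + 2.4/2 = 2.9 m.
Stress increase at mid-clay by the 2:1 spreading method:
Δσ = qB/(B+z) = 243×4.5/(4.5+2.9) = 147.77 kPa
Final effective stress: σ'_f = 127 + 147.77 = 274.77 kPa.
σ'_f = 274.77 ≤ σ'_p = 366 kPa, so the clay remains overconsolidated and only the recompression index applies:
S_c = C_r·H/(1+e₀)·log₁₀(σ'_f/σ'_0) = 0.049×2.4/1.91×log₁₀(274.77/127)
    = 0.061568 × 0.33517 = 0.02064 m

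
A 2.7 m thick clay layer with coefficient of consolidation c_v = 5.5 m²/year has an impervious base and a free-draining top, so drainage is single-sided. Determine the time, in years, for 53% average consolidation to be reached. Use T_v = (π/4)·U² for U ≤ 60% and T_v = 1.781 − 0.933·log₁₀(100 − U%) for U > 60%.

t ≈ 0.292 years

Drainage path length: H_d = H = 2.7 m (single drainage).
U ≤ 60%: T_v = (π/4)·U² = (π/4)×0.53² = 0.22062.
t = T_v·H_d²/c_v = 0.22062×2.7²/5.5 = 0.2924 years.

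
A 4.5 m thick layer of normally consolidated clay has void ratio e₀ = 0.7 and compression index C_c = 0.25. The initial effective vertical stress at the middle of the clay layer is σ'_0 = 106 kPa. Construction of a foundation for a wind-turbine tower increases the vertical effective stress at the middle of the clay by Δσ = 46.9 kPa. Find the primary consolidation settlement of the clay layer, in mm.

Final effective stress: σ'_f = σ'_0 + Δσ = 106 + 46.9 = 152.9 kPa.
Normally consolidated clay, so the full stress increment lies on the virgin compression line:
S_c = C_c·H/(1+e₀)·log₁₀(σ'_f/σ'_0) = 0.25×4.5/(1+0.7)×log₁₀(152.9/106)
    = 0.66176 × 0.1591 = 0.1053 m

S_c ≈ 105 mm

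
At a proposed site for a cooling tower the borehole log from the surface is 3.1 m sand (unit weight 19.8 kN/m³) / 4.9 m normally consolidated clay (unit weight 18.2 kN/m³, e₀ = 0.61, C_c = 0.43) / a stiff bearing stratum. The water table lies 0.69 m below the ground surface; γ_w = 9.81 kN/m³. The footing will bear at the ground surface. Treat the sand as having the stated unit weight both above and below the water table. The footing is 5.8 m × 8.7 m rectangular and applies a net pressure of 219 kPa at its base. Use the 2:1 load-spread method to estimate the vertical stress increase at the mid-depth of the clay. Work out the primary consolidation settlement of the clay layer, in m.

S_c ≈ 0.441 m

Mid-depth of clay below the ground surface: z = 3.1 + 4.9/2 = 5.55 m.
Total vertical stress at mid-clay: σ_v = 19.8×3.1 + 18.2×2.45 = 105.97 kPa.
Pore pressure: u = 9.81×(5.55 − 0.69) = 47.677 kPa.
Initial effective stress: σ'_0 = σ_v − u = 105.97 − 47.677 = 58.293 kPa.
Stress increase at mid-clay by the 2:1 spreading method:
Δσ = qBL/((B+z)(L+z)) = 219×5.8×8.7/((5.8+5.55)(8.7+5.55)) = 68.325 kPa
Final effective stress: σ'_f = σ'_0 + Δσ = 58.293 + 68.325 = 126.62 kPa.
Normally consolidated clay, so the full stress increment lies on the virgin compression line:
S_c = C_c·H/(1+e₀)·log₁₀(σ'_f/σ'_0) = 0.43×4.9/(1+0.61)×log₁₀(126.62/58.293)
    = 1.3087 × 0.33689 = 0.4409 m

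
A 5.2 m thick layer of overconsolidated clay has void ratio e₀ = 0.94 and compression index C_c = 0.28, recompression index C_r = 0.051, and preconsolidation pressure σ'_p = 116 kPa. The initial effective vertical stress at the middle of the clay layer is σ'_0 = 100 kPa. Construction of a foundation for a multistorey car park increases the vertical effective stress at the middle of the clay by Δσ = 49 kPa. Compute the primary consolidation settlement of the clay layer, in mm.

S_c ≈ 90.4 mm

Final effective stress: σ'_f = 100 + 49 = 149 kPa.
σ'_f = 149 > σ'_p = 116 kPa, so the stress path crosses the preconsolidation pressure — recompression up to σ'_p, then virgin compression beyond:
S_c = H/(1+e₀)·[C_r·log₁₀(σ'_p/σ'_0) + C_c·log₁₀(σ'_f/σ'_p)]
    = 5.2/1.94 × [0.051×log₁₀(116/100) + 0.28×log₁₀(149/116)]
    = 2.6804 × [0.0032874 + 0.030444] = 0.09041 m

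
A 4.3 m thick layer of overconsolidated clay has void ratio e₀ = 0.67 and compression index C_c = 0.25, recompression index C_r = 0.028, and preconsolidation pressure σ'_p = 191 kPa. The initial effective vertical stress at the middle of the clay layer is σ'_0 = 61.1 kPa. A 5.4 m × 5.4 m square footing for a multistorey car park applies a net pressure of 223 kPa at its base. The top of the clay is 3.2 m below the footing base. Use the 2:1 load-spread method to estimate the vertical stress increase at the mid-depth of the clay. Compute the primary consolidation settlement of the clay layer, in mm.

S_c ≈ 20.4 mm

Mid-depth of clay below the footing base: z = 3.2 + 4.3/2 = 5.35 m.
Stress increase at mid-clay by the 2:1 spreading method:
Δσ = qBL/((B+z)(L+z)) = 223×5.4×5.4/((5.4+5.35)(5.4+5.35)) = 56.27 kPa
Final effective stress: σ'_f = 61.1 + 56.27 = 117.37 kPa.
σ'_f = 117.37 ≤ σ'_p = 191 kPa, so the clay remains overconsolidated and only the recompression index applies:
S_c = C_r·H/(1+e₀)·log₁₀(σ'_f/σ'_0) = 0.028×4.3/1.67×log₁₀(117.37/61.1)
    = 0.072097 × 0.28352 = 0.02044 m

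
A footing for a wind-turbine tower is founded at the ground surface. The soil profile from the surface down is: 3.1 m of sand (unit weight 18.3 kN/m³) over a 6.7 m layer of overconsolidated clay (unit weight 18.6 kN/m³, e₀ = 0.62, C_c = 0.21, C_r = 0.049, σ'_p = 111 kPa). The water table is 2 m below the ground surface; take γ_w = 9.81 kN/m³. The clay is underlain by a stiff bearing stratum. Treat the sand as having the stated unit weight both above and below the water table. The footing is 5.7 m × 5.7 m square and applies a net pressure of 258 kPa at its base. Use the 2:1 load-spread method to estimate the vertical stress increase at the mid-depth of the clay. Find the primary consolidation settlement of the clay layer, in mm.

Mid-depth of clay below the ground surface: z = 3.1 + 6.7/2 = 6.45 m.
Total vertical stress at mid-clay: σ_v = 18.3×3.1 + 18.6×3.35 = 119.04 kPa.
Pore pressure: u = 9.81×(6.45 − 2) = 43.655 kPa.
Initial effective stress: σ'_0 = σ_v − u = 119.04 − 43.655 = 75.385 kPa.
Stress increase at mid-clay by the 2:1 spreading method:
Δσ = qBL/((B+z)(L+z)) = 258×5.7×5.7/((5.7+6.45)(5.7+6.45)) = 56.783 kPa
Final effective stress: σ'_f = 75.385 + 56.783 = 132.17 kPa.
σ'_f = 132.17 > σ'_p = 111 kPa, so the stress path crosses the preconsolidation pressure — recompression up to σ'_p, then virgin compression beyond:
S_c = H/(1+e₀)·[C_r·log₁₀(σ'_p/σ'_0) + C_c·log₁₀(σ'_f/σ'_p)]
    = 6.7/1.62 × [0.049×log₁₀(111/75.385) + 0.21×log₁₀(132.17/111)]
    = 4.1358 × [0.0082339 + 0.01592] = 0.0999 m

S_c ≈ 99.9 mm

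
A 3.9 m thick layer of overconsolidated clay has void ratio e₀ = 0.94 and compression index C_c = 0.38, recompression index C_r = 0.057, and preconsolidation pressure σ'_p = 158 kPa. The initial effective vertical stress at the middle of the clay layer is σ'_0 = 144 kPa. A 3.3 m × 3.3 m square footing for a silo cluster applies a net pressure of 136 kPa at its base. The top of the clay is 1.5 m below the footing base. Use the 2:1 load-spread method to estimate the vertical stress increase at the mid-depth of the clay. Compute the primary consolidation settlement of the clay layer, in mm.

S_c ≈ 41.4 mm

Mid-depth of clay below the footing base: z = 1.5 + 3.9/2 = 3.45 m.
Stress increase at mid-clay by the 2:1 spreading method:
Δσ = qBL/((B+z)(L+z)) = 136×3.3×3.3/((3.3+3.45)(3.3+3.45)) = 32.506 kPa
Final effective stress: σ'_f = 144 + 32.506 = 176.51 kPa.
σ'_f = 176.51 > σ'_p = 158 kPa, so the stress path crosses the preconsolidation pressure — recompression up to σ'_p, then virgin compression beyond:
S_c = H/(1+e₀)·[C_r·log₁₀(σ'_p/σ'_0) + C_c·log₁₀(σ'_f/σ'_p)]
    = 3.9/1.94 × [0.057×log₁₀(158/144) + 0.38×log₁₀(176.51/158)]
    = 2.0103 × [0.0022968 + 0.018283] = 0.04137 m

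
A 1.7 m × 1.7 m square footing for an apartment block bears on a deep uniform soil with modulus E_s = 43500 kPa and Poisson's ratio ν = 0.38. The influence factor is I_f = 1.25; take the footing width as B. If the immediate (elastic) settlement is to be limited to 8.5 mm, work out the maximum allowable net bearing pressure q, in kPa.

S_e = q·B·(1−ν²)/E_s · I_f  ⇒  q = S_e·E_s / (B·(1−ν²)·I_f).
q = 0.0085 × 43500 / (1.7 × 0.8556 × 1.25) = 203.4 kPa

q ≈ 203 kPa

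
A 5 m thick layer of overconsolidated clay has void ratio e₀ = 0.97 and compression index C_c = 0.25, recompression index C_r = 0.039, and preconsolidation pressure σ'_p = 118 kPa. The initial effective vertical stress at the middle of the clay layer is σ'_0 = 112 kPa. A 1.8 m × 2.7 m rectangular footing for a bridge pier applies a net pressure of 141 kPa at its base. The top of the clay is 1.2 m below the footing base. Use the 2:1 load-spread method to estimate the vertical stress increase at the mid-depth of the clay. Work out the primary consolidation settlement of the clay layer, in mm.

S_c ≈ 32 mm

Mid-depth of clay below the footing base: z = 1.2 + 5/2 = 3.7 m.
Stress increase at mid-clay by the 2:1 spreading method:
Δσ = qBL/((B+z)(L+z)) = 141×1.8×2.7/((1.8+3.7)(2.7+3.7)) = 19.468 kPa
Final effective stress: σ'_f = 112 + 19.468 = 131.47 kPa.
σ'_f = 131.47 > σ'_p = 118 kPa, so the stress path crosses the preconsolidation pressure — recompression up to σ'_p, then virgin compression beyond:
S_c = H/(1+e₀)·[C_r·log₁₀(σ'_p/σ'_0) + C_c·log₁₀(σ'_f/σ'_p)]
    = 5/1.97 × [0.039×log₁₀(118/112) + 0.25×log₁₀(131.47/118)]
    = 2.5381 × [0.0008839 + 0.011736] = 0.03203 m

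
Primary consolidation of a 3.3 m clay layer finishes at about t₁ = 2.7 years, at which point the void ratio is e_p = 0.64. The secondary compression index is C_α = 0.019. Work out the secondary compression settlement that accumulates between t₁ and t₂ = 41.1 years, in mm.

Secondary compression: S_s = C_α·H/(1+e_p)·log₁₀(t₂/t₁)
S_s = 0.019×3.3/(1+0.64)×log₁₀(41.1/2.7)
    = 0.03823 × 1.182 = 0.04521 m

S_s ≈ 45.2 mm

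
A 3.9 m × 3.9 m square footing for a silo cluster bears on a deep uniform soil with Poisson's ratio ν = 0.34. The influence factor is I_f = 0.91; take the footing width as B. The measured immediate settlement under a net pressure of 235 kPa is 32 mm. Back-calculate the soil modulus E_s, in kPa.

S_e = q·B·(1−ν²)/E_s · I_f  ⇒  E_s = q·B·(1−ν²)·I_f / S_e.
E_s = 235 × 3.9 × 0.8844 × 0.91 / 0.032 = 23050 kPa

E_s ≈ 23100 kPa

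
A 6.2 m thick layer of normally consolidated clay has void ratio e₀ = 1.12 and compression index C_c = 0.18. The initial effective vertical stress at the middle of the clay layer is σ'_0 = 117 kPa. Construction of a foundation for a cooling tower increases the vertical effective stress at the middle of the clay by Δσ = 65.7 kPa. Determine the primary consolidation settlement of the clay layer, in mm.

Final effective stress: σ'_f = σ'_0 + Δσ = 117 + 65.7 = 182.7 kPa.
Normally consolidated clay, so the full stress increment lies on the virgin compression line:
S_c = C_c·H/(1+e₀)·log₁₀(σ'_f/σ'_0) = 0.18×6.2/(1+1.12)×log₁₀(182.7/117)
    = 0.52642 × 0.19355 = 0.1019 m

S_c ≈ 102 mm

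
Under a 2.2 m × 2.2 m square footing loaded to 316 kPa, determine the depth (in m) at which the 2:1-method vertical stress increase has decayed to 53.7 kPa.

2:1 spreading — at depth z the loaded area has grown by z in each plan dimension:
qB²/(B+z)² = Δσ_z ⇒ z = B(√(q/Δσ_z) − 1) = 2.2×(√(316/53.7) − 1) = 3.137 m

z ≈ 3.14 m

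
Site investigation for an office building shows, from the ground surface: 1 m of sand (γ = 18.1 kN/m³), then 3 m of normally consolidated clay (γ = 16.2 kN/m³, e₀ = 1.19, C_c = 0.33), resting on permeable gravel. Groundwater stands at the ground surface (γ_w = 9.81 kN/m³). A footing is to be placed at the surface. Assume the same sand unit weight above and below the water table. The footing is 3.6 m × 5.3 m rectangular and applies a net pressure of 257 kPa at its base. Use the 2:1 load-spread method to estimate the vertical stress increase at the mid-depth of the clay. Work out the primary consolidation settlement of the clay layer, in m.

S_c ≈ 0.375 m

Mid-depth of clay below the ground surface: z = 1 + 3/2 = 2.5 m.
Total vertical stress at mid-clay: σ_v = 18.1×1 + 16.2×1.5 = 42.4 kPa.
Pore pressure: u = 9.81×(2.5 − 0) = 24.525 kPa.
Initial effective stress: σ'_0 = σ_v − u = 42.4 − 24.525 = 17.875 kPa.
Stress increase at mid-clay by the 2:1 spreading method:
Δσ = qBL/((B+z)(L+z)) = 257×3.6×5.3/((3.6+2.5)(5.3+2.5)) = 103.06 kPa
Final effective stress: σ'_f = σ'_0 + Δσ = 17.875 + 103.06 = 120.94 kPa.
Normally consolidated clay, so the full stress increment lies on the virgin compression line:
S_c = C_c·H/(1+e₀)·log₁₀(σ'_f/σ'_0) = 0.33×3/(1+1.19)×log₁₀(120.94/17.875)
    = 0.45205 × 0.83032 = 0.3753 m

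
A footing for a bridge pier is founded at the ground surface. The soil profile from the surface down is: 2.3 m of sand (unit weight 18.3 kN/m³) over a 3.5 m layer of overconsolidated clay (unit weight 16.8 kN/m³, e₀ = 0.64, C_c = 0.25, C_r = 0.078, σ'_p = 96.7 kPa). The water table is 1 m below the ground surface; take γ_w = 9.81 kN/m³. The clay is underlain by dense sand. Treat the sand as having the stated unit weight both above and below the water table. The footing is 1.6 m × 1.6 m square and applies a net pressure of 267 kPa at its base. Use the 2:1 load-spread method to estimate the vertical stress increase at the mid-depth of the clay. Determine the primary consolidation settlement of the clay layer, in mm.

S_c ≈ 30 mm

Mid-depth of clay below the ground surface: z = 2.3 + 3.5/2 = 4.05 m.
Total vertical stress at mid-clay: σ_v = 18.3×2.3 + 16.8×1.75 = 71.49 kPa.
Pore pressure: u = 9.81×(4.05 − 1) = 29.921 kPa.
Initial effective stress: σ'_0 = σ_v − u = 71.49 − 29.921 = 41.569 kPa.
Stress increase at mid-clay by the 2:1 spreading method:
Δσ = qBL/((B+z)(L+z)) = 267×1.6×1.6/((1.6+4.05)(1.6+4.05)) = 21.412 kPa
Final effective stress: σ'_f = 41.569 + 21.412 = 62.981 kPa.
σ'_f = 62.981 ≤ σ'_p = 96.7 kPa, so the clay remains overconsolidated and only the recompression index applies:
S_c = C_r·H/(1+e₀)·log₁₀(σ'_f/σ'_0) = 0.078×3.5/1.64×log₁₀(62.981/41.569)
    = 0.16646 × 0.18044 = 0.03004 m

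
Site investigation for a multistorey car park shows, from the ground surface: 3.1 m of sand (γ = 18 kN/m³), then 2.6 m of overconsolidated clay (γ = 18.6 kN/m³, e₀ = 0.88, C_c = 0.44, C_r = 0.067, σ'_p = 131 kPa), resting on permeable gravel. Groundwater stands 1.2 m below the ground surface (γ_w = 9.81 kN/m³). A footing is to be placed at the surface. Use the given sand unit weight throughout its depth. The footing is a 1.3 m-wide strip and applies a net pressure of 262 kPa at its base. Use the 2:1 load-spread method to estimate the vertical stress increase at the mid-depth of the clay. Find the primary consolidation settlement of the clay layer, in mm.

Mid-depth of clay below the ground surface: z = 3.1 + 2.6/2 = 4.4 m.
Total vertical stress at mid-clay: σ_v = 18×3.1 + 18.6×1.3 = 79.98 kPa.
Pore pressure: u = 9.81×(4.4 − 1.2) = 31.392 kPa.
Initial effective stress: σ'_0 = σ_v − u = 79.98 − 31.392 = 48.588 kPa.
Stress increase at mid-clay by the 2:1 spreading method:
Δσ = qB/(B+z) = 262×1.3/(1.3+4.4) = 59.754 kPa
Final effective stress: σ'_f = 48.588 + 59.754 = 108.34 kPa.
σ'_f = 108.34 ≤ σ'_p = 131 kPa, so the clay remains overconsolidated and only the recompression index applies:
S_c = C_r·H/(1+e₀)·log₁₀(σ'_f/σ'_0) = 0.067×2.6/1.88×log₁₀(108.34/48.588)
    = 0.092661 × 0.34826 = 0.03227 m

S_c ≈ 32.3 mm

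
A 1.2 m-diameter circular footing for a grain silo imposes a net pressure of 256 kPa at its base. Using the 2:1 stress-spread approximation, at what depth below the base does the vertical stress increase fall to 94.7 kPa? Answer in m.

z ≈ 0.773 m

2:1 spreading — at depth z the loaded area has grown by z in each plan dimension:
qD²/(D+z)² = Δσ_z ⇒ z = D(√(q/Δσ_z) − 1) = 1.2×(√(256/94.7) − 1) = 0.773 m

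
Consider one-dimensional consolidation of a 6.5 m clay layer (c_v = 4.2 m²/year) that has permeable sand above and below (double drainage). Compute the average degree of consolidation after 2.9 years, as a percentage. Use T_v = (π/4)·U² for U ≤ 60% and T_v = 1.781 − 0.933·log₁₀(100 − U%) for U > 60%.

Drainage path length: H_d = H/2 = 3.25 m (double drainage).
T_v = c_v·t/H_d² = 4.2×2.9/3.25² = 1.1531.
T_v = 1.1531 corresponds to the U > 60% branch:
U = 1 − 10^((1.781 − T_v)/0.933)/100 = 0.9529

U ≈ 95.3 %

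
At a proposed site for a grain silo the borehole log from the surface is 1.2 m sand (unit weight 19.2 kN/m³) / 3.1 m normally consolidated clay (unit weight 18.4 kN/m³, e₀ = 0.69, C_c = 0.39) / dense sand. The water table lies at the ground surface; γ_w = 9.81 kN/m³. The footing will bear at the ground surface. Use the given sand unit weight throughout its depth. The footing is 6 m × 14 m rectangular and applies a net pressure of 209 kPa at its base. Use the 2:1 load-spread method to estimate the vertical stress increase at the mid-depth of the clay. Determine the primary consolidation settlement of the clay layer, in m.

Mid-depth of clay below the ground surface: z = 1.2 + 3.1/2 = 2.75 m.
Total vertical stress at mid-clay: σ_v = 19.2×1.2 + 18.4×1.55 = 51.56 kPa.
Pore pressure: u = 9.81×(2.75 − 0) = 26.978 kPa.
Initial effective stress: σ'_0 = σ_v − u = 51.56 − 26.978 = 24.582 kPa.
Stress increase at mid-clay by the 2:1 spreading method:
Δσ = qBL/((B+z)(L+z)) = 209×6×14/((6+2.75)(14+2.75)) = 119.79 kPa
Final effective stress: σ'_f = σ'_0 + Δσ = 24.582 + 119.79 = 144.37 kPa.
Normally consolidated clay, so the full stress increment lies on the virgin compression line:
S_c = C_c·H/(1+e₀)·log₁₀(σ'_f/σ'_0) = 0.39×3.1/(1+0.69)×log₁₀(144.37/24.582)
    = 0.71538 × 0.76886 = 0.55 m

S_c ≈ 0.55 m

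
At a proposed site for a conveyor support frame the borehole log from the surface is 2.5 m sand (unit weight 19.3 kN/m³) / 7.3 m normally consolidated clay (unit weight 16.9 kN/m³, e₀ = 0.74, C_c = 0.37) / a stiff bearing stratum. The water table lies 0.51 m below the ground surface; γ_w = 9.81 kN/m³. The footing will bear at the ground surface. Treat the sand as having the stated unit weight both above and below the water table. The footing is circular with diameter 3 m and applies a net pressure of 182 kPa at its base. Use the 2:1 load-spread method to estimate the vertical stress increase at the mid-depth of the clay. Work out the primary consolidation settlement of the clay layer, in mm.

Mid-depth of clay below the ground surface: z = 2.5 + 7.3/2 = 6.15 m.
Total vertical stress at mid-clay: σ_v = 19.3×2.5 + 16.9×3.65 = 109.94 kPa.
Pore pressure: u = 9.81×(6.15 − 0.51) = 55.328 kPa.
Initial effective stress: σ'_0 = σ_v − u = 109.94 − 55.328 = 54.612 kPa.
Stress increase at mid-clay by the 2:1 spreading method:
Δσ ≈ qD²/(D+z)² = 182×3²/(3+6.15)² = 19.565 kPa
Final effective stress: σ'_f = σ'_0 + Δσ = 54.612 + 19.565 = 74.177 kPa.
Normally consolidated clay, so the full stress increment lies on the virgin compression line:
S_c = C_c·H/(1+e₀)·log₁₀(σ'_f/σ'_0) = 0.37×7.3/(1+0.74)×log₁₀(74.177/54.612)
    = 1.5523 × 0.13298 = 0.2064 m

S_c ≈ 206 mm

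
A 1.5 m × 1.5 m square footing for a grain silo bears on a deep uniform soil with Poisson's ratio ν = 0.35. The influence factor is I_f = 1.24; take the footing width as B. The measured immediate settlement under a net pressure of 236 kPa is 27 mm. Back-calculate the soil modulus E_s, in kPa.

S_e = q·B·(1−ν²)/E_s · I_f  ⇒  E_s = q·B·(1−ν²)·I_f / S_e.
E_s = 236 × 1.5 × 0.8775 × 1.24 / 0.027 = 14270 kPa

E_s ≈ 14300 kPa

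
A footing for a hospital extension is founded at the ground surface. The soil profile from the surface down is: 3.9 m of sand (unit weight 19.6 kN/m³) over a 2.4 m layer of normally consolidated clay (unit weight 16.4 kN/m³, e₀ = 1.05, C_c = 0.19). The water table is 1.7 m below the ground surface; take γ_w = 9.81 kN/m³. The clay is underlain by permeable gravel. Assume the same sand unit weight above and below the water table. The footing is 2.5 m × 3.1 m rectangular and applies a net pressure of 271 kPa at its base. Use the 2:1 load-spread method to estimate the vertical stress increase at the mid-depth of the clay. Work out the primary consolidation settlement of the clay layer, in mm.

S_c ≈ 41.5 mm

Mid-depth of clay below the ground surface: z = 3.9 + 2.4/2 = 5.1 m.
Total vertical stress at mid-clay: σ_v = 19.6×3.9 + 16.4×1.2 = 96.12 kPa.
Pore pressure: u = 9.81×(5.1 − 1.7) = 33.354 kPa.
Initial effective stress: σ'_0 = σ_v − u = 96.12 − 33.354 = 62.766 kPa.
Stress increase at mid-clay by the 2:1 spreading method:
Δσ = qBL/((B+z)(L+z)) = 271×2.5×3.1/((2.5+5.1)(3.1+5.1)) = 33.701 kPa
Final effective stress: σ'_f = σ'_0 + Δσ = 62.766 + 33.701 = 96.467 kPa.
Normally consolidated clay, so the full stress increment lies on the virgin compression line:
S_c = C_c·H/(1+e₀)·log₁₀(σ'_f/σ'_0) = 0.19×2.4/(1+1.05)×log₁₀(96.467/62.766)
    = 0.22244 × 0.18665 = 0.04152 m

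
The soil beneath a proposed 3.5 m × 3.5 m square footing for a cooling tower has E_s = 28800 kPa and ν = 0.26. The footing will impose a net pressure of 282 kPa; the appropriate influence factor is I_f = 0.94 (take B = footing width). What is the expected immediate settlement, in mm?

S_e ≈ 30 mm

Immediate (elastic) settlement: S_e = q·B·(1−ν²)/E_s · I_f.
S_e = 282 × 3.5 × (1 − 0.26²) / 28800 × 0.94
    = 282 × 3.5 × 0.9324 / 28800 × 0.94
    = 0.03004 m = 30.04 mm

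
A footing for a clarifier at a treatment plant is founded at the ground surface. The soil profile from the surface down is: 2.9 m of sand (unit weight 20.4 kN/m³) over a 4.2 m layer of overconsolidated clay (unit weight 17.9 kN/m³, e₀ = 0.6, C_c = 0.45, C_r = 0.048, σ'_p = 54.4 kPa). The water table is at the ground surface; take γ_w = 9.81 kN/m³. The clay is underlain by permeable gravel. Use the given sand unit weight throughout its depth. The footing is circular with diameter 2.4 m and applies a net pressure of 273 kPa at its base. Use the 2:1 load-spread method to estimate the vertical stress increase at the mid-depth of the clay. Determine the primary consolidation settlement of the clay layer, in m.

S_c ≈ 0.182 m

Mid-depth of clay below the ground surface: z = 2.9 + 4.2/2 = 5 m.
Total vertical stress at mid-clay: σ_v = 20.4×2.9 + 17.9×2.1 = 96.75 kPa.
Pore pressure: u = 9.81×(5 − 0) = 49.05 kPa.
Initial effective stress: σ'_0 = σ_v − u = 96.75 − 49.05 = 47.7 kPa.
Stress increase at mid-clay by the 2:1 spreading method:
Δσ ≈ qD²/(D+z)² = 273×2.4²/(2.4+5)² = 28.716 kPa
Final effective stress: σ'_f = 47.7 + 28.716 = 76.416 kPa.
σ'_f = 76.416 > σ'_p = 54.4 kPa, so the stress path crosses the preconsolidation pressure — recompression up to σ'_p, then virgin compression beyond:
S_c = H/(1+e₀)·[C_r·log₁₀(σ'_p/σ'_0) + C_c·log₁₀(σ'_f/σ'_p)]
    = 4.2/1.6 × [0.048×log₁₀(54.4/47.7) + 0.45×log₁₀(76.416/54.4)]
    = 2.625 × [0.0027399 + 0.066413] = 0.1815 m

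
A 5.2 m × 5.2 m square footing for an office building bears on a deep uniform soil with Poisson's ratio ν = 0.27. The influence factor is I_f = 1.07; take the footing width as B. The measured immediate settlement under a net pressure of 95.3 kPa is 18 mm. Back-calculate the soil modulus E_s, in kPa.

S_e = q·B·(1−ν²)/E_s · I_f  ⇒  E_s = q·B·(1−ν²)·I_f / S_e.
E_s = 95.3 × 5.2 × 0.9271 × 1.07 / 0.018 = 27310 kPa

E_s ≈ 27300 kPa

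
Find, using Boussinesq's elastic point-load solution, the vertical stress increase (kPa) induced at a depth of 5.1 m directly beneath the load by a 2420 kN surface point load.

Boussinesq vertical stress below a point load on an elastic half-space:
Δσ_z = 3P/(2πz²) · [1 + (r/z)²]^(−5/2)
r/z = 0/5.1 = 0; [1+(r/z)²]^(−5/2) = 1.
Δσ_z = 3×2420/(2π×5.1²) × 1 = 44.424 × 1 = 44.42 kPa

Δσ_z ≈ 44.4 kPa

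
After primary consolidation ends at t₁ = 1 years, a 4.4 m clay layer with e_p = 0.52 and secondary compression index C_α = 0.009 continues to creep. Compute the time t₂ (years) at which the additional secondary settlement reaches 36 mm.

t₂ ≈ 24.1 years

S_s = C_α·H/(1+e_p)·log₁₀(t₂/t₁) ⇒ log₁₀(t₂/t₁) = S_s·(1+e_p)/(C_α·H).
log₁₀(t₂/t₁) = 0.036 × (1+0.52) / (0.009×4.4) = 1.382
t₂ = t₁ × 10^1.382 = 1 × 24.09 = 24.09 years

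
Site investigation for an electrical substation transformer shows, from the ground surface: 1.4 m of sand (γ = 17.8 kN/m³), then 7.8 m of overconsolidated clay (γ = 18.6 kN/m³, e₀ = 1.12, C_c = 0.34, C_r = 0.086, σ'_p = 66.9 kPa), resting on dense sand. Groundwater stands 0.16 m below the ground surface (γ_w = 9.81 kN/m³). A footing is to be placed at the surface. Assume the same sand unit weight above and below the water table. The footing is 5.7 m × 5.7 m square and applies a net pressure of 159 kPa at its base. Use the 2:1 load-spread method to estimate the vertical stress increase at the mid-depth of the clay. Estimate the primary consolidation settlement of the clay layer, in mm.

S_c ≈ 208 mm

Mid-depth of clay below the ground surface: z = 1.4 + 7.8/2 = 5.3 m.
Total vertical stress at mid-clay: σ_v = 17.8×1.4 + 18.6×3.9 = 97.46 kPa.
Pore pressure: u = 9.81×(5.3 − 0.16) = 50.423 kPa.
Initial effective stress: σ'_0 = σ_v − u = 97.46 − 50.423 = 47.037 kPa.
Stress increase at mid-clay by the 2:1 spreading method:
Δσ = qBL/((B+z)(L+z)) = 159×5.7×5.7/((5.7+5.3)(5.7+5.3)) = 42.693 kPa
Final effective stress: σ'_f = 47.037 + 42.693 = 89.73 kPa.
σ'_f = 89.73 > σ'_p = 66.9 kPa, so the stress path crosses the preconsolidation pressure — recompression up to σ'_p, then virgin compression beyond:
S_c = H/(1+e₀)·[C_r·log₁₀(σ'_p/σ'_0) + C_c·log₁₀(σ'_f/σ'_p)]
    = 7.8/2.12 × [0.086×log₁₀(66.9/47.037) + 0.34×log₁₀(89.73/66.9)]
    = 3.6792 × [0.013157 + 0.043354] = 0.2079 m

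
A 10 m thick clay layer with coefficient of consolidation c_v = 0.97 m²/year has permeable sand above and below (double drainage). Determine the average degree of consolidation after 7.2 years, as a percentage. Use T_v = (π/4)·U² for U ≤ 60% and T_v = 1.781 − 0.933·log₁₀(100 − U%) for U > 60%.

U ≈ 59.6 %

Drainage path length: H_d = H/2 = 5 m (double drainage).
T_v = c_v·t/H_d² = 0.97×7.2/5² = 0.27936.
T_v = 0.27936 corresponds to the U ≤ 60% branch:
U = √(4T_v/π) = 0.5964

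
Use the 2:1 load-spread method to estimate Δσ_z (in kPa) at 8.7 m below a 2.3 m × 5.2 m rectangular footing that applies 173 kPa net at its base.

Δσ_z ≈ 13.5 kPa

By the 2:1 method the load spreads at 1 horizontal : 2 vertical, so at depth z the loaded area has grown by z in each plan dimension:
Δσ = qBL/((B+z)(L+z)) = 173×2.3×5.2/((2.3+8.7)(5.2+8.7)) = 13.532 kPa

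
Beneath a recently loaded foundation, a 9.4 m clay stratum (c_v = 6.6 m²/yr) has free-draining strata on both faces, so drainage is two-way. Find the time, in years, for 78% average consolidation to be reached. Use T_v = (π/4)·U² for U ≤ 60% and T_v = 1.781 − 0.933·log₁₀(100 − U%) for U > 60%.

Drainage path length: H_d = H/2 = 4.7 m (double drainage).
U > 60%: T_v = 1.781 − 0.933·log₁₀(100 − 78) = 0.52852.
t = T_v·H_d²/c_v = 0.52852×4.7²/6.6 = 1.769 years.

t ≈ 1.77 years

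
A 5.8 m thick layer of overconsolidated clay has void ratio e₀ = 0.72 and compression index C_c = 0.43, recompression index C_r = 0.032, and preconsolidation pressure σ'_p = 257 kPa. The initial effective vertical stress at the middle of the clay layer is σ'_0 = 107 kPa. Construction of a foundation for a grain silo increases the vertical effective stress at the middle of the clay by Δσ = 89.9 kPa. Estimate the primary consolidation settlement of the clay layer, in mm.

Final effective stress: σ'_f = 107 + 89.9 = 196.9 kPa.
σ'_f = 196.9 ≤ σ'_p = 257 kPa, so the clay remains overconsolidated and only the recompression index applies:
S_c = C_r·H/(1+e₀)·log₁₀(σ'_f/σ'_0) = 0.032×5.8/1.72×log₁₀(196.9/107)
    = 0.10791 × 0.26486 = 0.02858 m

S_c ≈ 28.6 mm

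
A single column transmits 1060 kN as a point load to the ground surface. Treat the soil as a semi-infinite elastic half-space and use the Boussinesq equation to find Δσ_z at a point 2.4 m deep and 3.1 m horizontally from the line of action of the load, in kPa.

Δσ_z ≈ 7.55 kPa

Boussinesq vertical stress below a point load on an elastic half-space:
Δσ_z = 3P/(2πz²) · [1 + (r/z)²]^(−5/2)
r/z = 3.1/2.4 = 1.2917; [1+(r/z)²]^(−5/2) = 0.085975.
Δσ_z = 3×1060/(2π×2.4²) × 0.085975 = 87.867 × 0.085975 = 7.554 kPa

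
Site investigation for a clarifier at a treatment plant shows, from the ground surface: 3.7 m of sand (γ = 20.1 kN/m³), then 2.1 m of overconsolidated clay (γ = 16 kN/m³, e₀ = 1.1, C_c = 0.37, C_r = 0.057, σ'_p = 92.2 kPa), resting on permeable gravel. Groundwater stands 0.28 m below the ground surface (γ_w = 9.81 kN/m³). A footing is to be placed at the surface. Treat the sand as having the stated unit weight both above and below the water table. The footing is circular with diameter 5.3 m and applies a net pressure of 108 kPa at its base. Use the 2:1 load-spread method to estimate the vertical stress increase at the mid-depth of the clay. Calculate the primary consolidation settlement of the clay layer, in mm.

Mid-depth of clay below the ground surface: z = 3.7 + 2.1/2 = 4.75 m.
Total vertical stress at mid-clay: σ_v = 20.1×3.7 + 16×1.05 = 91.17 kPa.
Pore pressure: u = 9.81×(4.75 − 0.28) = 43.851 kPa.
Initial effective stress: σ'_0 = σ_v − u = 91.17 − 43.851 = 47.319 kPa.
Stress increase at mid-clay by the 2:1 spreading method:
Δσ ≈ qD²/(D+z)² = 108×5.3²/(5.3+4.75)² = 30.036 kPa
Final effective stress: σ'_f = 47.319 + 30.036 = 77.355 kPa.
σ'_f = 77.355 ≤ σ'_p = 92.2 kPa, so the clay remains overconsolidated and only the recompression index applies:
S_c = C_r·H/(1+e₀)·log₁₀(σ'_f/σ'_0) = 0.057×2.1/2.1×log₁₀(77.355/47.319)
    = 0.057 × 0.21345 = 0.01217 m

S_c ≈ 12.2 mm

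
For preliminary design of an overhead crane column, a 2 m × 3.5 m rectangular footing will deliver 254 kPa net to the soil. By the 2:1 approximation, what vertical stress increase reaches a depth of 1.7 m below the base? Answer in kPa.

Δσ_z ≈ 92.4 kPa

By the 2:1 method the load spreads at 1 horizontal : 2 vertical, so at depth z the loaded area has grown by z in each plan dimension:
Δσ = qBL/((B+z)(L+z)) = 254×2×3.5/((2+1.7)(3.5+1.7)) = 92.412 kPa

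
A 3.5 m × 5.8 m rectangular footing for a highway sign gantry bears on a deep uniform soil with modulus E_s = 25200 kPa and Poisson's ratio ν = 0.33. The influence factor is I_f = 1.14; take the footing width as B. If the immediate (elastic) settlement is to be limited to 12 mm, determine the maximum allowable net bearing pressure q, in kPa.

q ≈ 85.1 kPa

S_e = q·B·(1−ν²)/E_s · I_f  ⇒  q = S_e·E_s / (B·(1−ν²)·I_f).
q = 0.012 × 25200 / (3.5 × 0.8911 × 1.14) = 85.05 kPa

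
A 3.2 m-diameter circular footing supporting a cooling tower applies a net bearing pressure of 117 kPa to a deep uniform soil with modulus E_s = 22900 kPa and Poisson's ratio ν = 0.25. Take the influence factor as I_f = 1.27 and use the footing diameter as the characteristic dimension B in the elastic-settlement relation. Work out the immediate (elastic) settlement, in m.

Immediate (elastic) settlement: S_e = q·B·(1−ν²)/E_s · I_f.
S_e = 117 × 3.2 × (1 − 0.25²) / 22900 × 1.27
    = 117 × 3.2 × 0.9375 / 22900 × 1.27
    = 0.01947 m

S_e ≈ 0.0195 m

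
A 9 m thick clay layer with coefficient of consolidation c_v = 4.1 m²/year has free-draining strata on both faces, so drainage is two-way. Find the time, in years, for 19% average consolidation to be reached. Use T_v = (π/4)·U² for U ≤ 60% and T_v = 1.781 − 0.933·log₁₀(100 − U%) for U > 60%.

Drainage path length: H_d = H/2 = 4.5 m (double drainage).
U ≤ 60%: T_v = (π/4)·U² = (π/4)×0.19² = 0.028353.
t = T_v·H_d²/c_v = 0.028353×4.5²/4.1 = 0.14 years.

t ≈ 0.14 years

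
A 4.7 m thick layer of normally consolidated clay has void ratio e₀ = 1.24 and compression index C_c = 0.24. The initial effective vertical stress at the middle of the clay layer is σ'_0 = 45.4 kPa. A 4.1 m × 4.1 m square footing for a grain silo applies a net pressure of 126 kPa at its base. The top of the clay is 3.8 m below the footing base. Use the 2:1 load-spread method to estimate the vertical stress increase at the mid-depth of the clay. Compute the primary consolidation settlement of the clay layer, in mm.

S_c ≈ 80.4 mm

Mid-depth of clay below the footing base: z = 3.8 + 4.7/2 = 6.15 m.
Stress increase at mid-clay by the 2:1 spreading method:
Δσ = qBL/((B+z)(L+z)) = 126×4.1×4.1/((4.1+6.15)(4.1+6.15)) = 20.16 kPa
Final effective stress: σ'_f = σ'_0 + Δσ = 45.4 + 20.16 = 65.56 kPa.
Normally consolidated clay, so the full stress increment lies on the virgin compression line:
S_c = C_c·H/(1+e₀)·log₁₀(σ'_f/σ'_0) = 0.24×4.7/(1+1.24)×log₁₀(65.56/45.4)
    = 0.50357 × 0.15958 = 0.08036 m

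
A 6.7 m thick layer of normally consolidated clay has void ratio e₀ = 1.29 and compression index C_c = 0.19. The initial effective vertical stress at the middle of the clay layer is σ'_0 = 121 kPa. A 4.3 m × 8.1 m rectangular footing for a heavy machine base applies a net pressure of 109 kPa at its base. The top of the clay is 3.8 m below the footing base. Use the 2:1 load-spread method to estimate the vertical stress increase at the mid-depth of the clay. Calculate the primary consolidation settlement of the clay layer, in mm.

S_c ≈ 39.9 mm

Mid-depth of clay below the footing base: z = 3.8 + 6.7/2 = 7.15 m.
Stress increase at mid-clay by the 2:1 spreading method:
Δσ = qBL/((B+z)(L+z)) = 109×4.3×8.1/((4.3+7.15)(8.1+7.15)) = 21.742 kPa
Final effective stress: σ'_f = σ'_0 + Δσ = 121 + 21.742 = 142.74 kPa.
Normally consolidated clay, so the full stress increment lies on the virgin compression line:
S_c = C_c·H/(1+e₀)·log₁₀(σ'_f/σ'_0) = 0.19×6.7/(1+1.29)×log₁₀(142.74/121)
    = 0.5559 × 0.07176 = 0.03989 m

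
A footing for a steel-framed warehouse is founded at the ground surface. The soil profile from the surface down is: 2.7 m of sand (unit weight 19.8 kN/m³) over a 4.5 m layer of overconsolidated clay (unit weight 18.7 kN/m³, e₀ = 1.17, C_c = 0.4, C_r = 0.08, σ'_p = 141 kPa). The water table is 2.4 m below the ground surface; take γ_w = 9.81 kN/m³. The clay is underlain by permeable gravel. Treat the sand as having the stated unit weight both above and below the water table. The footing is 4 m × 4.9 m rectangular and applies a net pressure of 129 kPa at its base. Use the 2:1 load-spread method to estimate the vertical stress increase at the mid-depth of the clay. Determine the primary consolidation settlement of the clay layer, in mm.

Mid-depth of clay below the ground surface: z = 2.7 + 4.5/2 = 4.95 m.
Total vertical stress at mid-clay: σ_v = 19.8×2.7 + 18.7×2.25 = 95.535 kPa.
Pore pressure: u = 9.81×(4.95 − 2.4) = 25.015 kPa.
Initial effective stress: σ'_0 = σ_v − u = 95.535 − 25.015 = 70.52 kPa.
Stress increase at mid-clay by the 2:1 spreading method:
Δσ = qBL/((B+z)(L+z)) = 129×4×4.9/((4+4.95)(4.9+4.95)) = 28.68 kPa
Final effective stress: σ'_f = 70.52 + 28.68 = 99.2 kPa.
σ'_f = 99.2 ≤ σ'_p = 141 kPa, so the clay remains overconsolidated and only the recompression index applies:
S_c = C_r·H/(1+e₀)·log₁₀(σ'_f/σ'_0) = 0.08×4.5/2.17×log₁₀(99.2/70.52)
    = 0.1659 × 0.1482 = 0.02459 m

S_c ≈ 24.6 mm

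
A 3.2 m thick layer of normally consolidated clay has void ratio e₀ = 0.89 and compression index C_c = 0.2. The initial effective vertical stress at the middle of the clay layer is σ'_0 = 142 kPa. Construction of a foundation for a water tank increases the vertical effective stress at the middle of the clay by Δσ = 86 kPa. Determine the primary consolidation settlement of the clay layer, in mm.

Final effective stress: σ'_f = σ'_0 + Δσ = 142 + 86 = 228 kPa.
Normally consolidated clay, so the full stress increment lies on the virgin compression line:
S_c = C_c·H/(1+e₀)·log₁₀(σ'_f/σ'_0) = 0.2×3.2/(1+0.89)×log₁₀(228/142)
    = 0.33862 × 0.20565 = 0.06964 m

S_c ≈ 69.6 mm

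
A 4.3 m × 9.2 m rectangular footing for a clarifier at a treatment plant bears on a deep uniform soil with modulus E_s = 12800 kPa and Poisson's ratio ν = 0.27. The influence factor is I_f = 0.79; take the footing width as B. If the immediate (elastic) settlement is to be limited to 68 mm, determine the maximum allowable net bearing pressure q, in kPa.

q ≈ 276 kPa

S_e = q·B·(1−ν²)/E_s · I_f  ⇒  q = S_e·E_s / (B·(1−ν²)·I_f).
q = 0.068 × 12800 / (4.3 × 0.9271 × 0.79) = 276.4 kPa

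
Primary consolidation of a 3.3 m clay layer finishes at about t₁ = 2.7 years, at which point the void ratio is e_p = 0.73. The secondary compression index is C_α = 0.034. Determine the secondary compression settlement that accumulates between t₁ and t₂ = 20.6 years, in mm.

S_s ≈ 57.2 mm

Secondary compression: S_s = C_α·H/(1+e_p)·log₁₀(t₂/t₁)
S_s = 0.034×3.3/(1+0.73)×log₁₀(20.6/2.7)
    = 0.06486 × 0.8825 = 0.05724 m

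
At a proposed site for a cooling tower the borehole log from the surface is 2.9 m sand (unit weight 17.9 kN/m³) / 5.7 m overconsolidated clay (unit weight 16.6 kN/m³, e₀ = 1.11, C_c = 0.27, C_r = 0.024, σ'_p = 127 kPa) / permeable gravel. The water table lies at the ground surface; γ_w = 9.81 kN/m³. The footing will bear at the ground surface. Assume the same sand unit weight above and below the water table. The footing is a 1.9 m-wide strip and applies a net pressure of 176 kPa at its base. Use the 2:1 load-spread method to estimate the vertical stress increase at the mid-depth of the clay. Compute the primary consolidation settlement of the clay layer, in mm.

S_c ≈ 19.8 mm

Mid-depth of clay below the ground surface: z = 2.9 + 5.7/2 = 5.75 m.
Total vertical stress at mid-clay: σ_v = 17.9×2.9 + 16.6×2.85 = 99.22 kPa.
Pore pressure: u = 9.81×(5.75 − 0) = 56.408 kPa.
Initial effective stress: σ'_0 = σ_v − u = 99.22 − 56.408 = 42.812 kPa.
Stress increase at mid-clay by the 2:1 spreading method:
Δσ = qB/(B+z) = 176×1.9/(1.9+5.75) = 43.712 kPa
Final effective stress: σ'_f = 42.812 + 43.712 = 86.524 kPa.
σ'_f = 86.524 ≤ σ'_p = 127 kPa, so the clay remains overconsolidated and only the recompression index applies:
S_c = C_r·H/(1+e₀)·log₁₀(σ'_f/σ'_0) = 0.024×5.7/2.11×log₁₀(86.524/42.812)
    = 0.064834 × 0.30557 = 0.01981 m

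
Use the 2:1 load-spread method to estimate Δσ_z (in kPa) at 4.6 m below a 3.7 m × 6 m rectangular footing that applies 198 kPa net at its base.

By the 2:1 method the load spreads at 1 horizontal : 2 vertical, so at depth z the loaded area has grown by z in each plan dimension:
Δσ = qBL/((B+z)(L+z)) = 198×3.7×6/((3.7+4.6)(6+4.6)) = 49.961 kPa

Δσ_z ≈ 50 kPa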